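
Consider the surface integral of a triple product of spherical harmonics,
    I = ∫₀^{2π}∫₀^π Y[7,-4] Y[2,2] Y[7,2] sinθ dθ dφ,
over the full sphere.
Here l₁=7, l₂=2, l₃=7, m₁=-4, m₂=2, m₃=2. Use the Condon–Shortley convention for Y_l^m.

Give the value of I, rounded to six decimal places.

-0.163963

Checks pass: Σm=0; 16 even; l₃=7∈[5,9].
(2·7+1)(2·2+1)(2·7+1) = 1125
Δ: 2! 12! 2! / 17! → 1/185640
sum: t=0:+1/2419200 t=1:−1/518400 t=2:+1/2419200 = -1/907200
3j²(7 2 7; 0 0 0) = Δ·Π!·Σ² = 56/3315  (sign +1)
sum: t=2:+1/8709120 = 1/8709120
3j²(7 2 7; -4 2 2) = Δ·Π!·Σ² = 55/3094  (sign -1)
combine: 4πI² = 1125·56/3315·55/3094 = 16500/48841
take √, sign -1: I = -0.16396259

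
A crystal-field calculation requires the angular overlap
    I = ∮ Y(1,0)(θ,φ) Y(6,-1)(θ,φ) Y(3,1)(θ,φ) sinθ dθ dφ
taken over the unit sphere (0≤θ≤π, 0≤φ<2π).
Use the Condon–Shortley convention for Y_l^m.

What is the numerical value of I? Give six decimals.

0.000000

l₃=3 ∉ [5,7] — triangle fails ⇒ I = 0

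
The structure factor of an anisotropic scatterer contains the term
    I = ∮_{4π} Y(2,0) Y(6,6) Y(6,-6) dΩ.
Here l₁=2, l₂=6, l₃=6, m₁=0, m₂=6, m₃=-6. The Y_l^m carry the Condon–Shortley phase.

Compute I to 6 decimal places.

m-sum 0 ✓  L=14 even ✓  4≤6≤8 ✓
Π(2lᵢ+1) = 5×13×13 = 845
triangle coeff Δ(2,6,6) = 1/90090
Σ_t [0,2]: t=0:+1/69120 t=1:−1/14400 t=2:+1/69120 = -7/172800
(3j)²=14/715 [(2 6 6; 0 0 0)], sign=-1
Σ_t [2,2]: t=2:+1/14515200 = 1/14515200
(3j)²=22/455 [(2 6 6; 0 6 -6)], sign=+1
⇒ 4πI² = 4/5
I = (-1)√(4/5/(4π)) = -0.25231325

-0.252313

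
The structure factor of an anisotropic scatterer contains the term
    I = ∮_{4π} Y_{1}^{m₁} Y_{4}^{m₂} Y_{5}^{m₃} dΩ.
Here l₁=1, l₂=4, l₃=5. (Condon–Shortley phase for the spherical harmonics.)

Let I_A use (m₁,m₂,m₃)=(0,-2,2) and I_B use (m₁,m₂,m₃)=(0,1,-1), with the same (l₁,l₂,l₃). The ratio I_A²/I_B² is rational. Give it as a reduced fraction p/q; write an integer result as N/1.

Same 1,4,5: normalisation and zero-m 3j drop out of the ratio.
A: Δ: 0! 2! 8! / 11! → 1/495; sum: t=0:+1/1440 = 1/1440; 3j²(1 4 5; 0 -2 2) = Δ·Π!·Σ² = 7/165  (sign -1)
B: Δ: 0! 2! 8! / 11! → 1/495; sum: t=0:+1/720 = 1/720; 3j²(1 4 5; 0 1 -1) = Δ·Π!·Σ² = 8/165  (sign +1)
I_A²/I_B² = (7/165)/(8/165) = 7/8

7/8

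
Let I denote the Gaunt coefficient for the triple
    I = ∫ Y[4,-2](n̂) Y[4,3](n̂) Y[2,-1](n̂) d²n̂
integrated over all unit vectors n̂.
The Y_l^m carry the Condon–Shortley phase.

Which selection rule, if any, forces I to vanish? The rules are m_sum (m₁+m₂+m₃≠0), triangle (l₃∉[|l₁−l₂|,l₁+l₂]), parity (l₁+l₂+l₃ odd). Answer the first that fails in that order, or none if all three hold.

none

m₁+m₂+m₃ = -2 + 3 − 1 = 0  ✓
triangle: |4−4|=0 ≤ l₃=2 ≤ 4+4=8  ✓
parity: l₁+l₂+l₃ = 10 is even  ✓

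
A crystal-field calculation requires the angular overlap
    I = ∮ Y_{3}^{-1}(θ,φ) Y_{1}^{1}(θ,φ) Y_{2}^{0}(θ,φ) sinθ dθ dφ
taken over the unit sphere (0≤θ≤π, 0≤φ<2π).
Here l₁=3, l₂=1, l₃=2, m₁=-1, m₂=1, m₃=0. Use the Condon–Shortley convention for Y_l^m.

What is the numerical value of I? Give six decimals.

-0.202301

Rules hold: Σm=0, L=6 even, 2≤2≤4.
N = 7·3·5 = 105
Δ = 2!·4!·0!/7! = 1/105
Racah Σ t=1..1: t=1:−1/4 = -1/4
⇒ 3j(3 1 2; 0 0 0)² = 3/35, sgn -1
Racah Σ t=2..2: t=2:+1/8 = 1/8
⇒ 3j(3 1 2; -1 1 0)² = 2/35, sgn +1
4πI² = N·(3j₀)²·(3jₘ)² = 18/35
I = -1·√(0.514286/4π) = -0.20230066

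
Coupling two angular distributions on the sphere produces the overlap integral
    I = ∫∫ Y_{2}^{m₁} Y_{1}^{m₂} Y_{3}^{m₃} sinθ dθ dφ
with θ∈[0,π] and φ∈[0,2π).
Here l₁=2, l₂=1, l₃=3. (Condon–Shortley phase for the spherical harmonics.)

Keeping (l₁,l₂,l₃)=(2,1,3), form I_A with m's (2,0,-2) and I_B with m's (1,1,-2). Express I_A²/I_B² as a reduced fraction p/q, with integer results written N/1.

1/2

l's match ⇒ only the (l;m) 3-j factors differ between A and B.
A: triangle coeff Δ(2,1,3) = 1/105; Σ_t [0,0]: t=0:+1/24 = 1/24; (3j)²=1/21 [(2 1 3; 2 0 -2)], sign=-1
B: triangle coeff Δ(2,1,3) = 1/105; Σ_t [0,0]: t=0:+1/12 = 1/12; (3j)²=2/21 [(2 1 3; 1 1 -2)], sign=-1
I_A²/I_B² = (1/21)/(2/21) = 1/2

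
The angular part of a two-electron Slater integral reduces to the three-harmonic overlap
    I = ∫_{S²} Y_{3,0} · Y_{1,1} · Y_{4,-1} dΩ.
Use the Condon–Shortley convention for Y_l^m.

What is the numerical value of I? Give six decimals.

Checks pass: Σm=0; 8 even; l₃=4∈[2,4].
(2·3+1)(2·1+1)(2·4+1) = 189
Δ: 0! 6! 2! / 9! → 1/252
sum: t=0:+1/36 = 1/36
3j²(3 1 4; 0 0 0) = Δ·Π!·Σ² = 4/63  (sign +1)
sum: t=0:+1/72 = 1/72
3j²(3 1 4; 0 1 -1) = Δ·Π!·Σ² = 5/126  (sign -1)
combine: 4πI² = 189·4/63·5/126 = 10/21
take √, sign -1: I = -0.19466390

-0.194664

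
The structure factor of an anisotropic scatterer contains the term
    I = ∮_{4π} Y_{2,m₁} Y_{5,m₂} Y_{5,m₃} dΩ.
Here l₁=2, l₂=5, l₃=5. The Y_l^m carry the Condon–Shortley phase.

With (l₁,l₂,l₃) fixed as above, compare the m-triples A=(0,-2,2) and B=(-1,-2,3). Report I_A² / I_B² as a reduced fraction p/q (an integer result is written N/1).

9/25

Same 2,5,5: normalisation and zero-m 3j drop out of the ratio.
A: Δ: 2! 2! 8! / 13! → 1/38610; sum: t=0:+1/2880 t=1:−1/1440 t=2:+1/20160 = -1/3360; 3j²(2 5 5; 0 -2 2) = Δ·Π!·Σ² = 6/715  (sign +1)
B: Δ: 2! 2! 8! / 13! → 1/38610; sum: t=1:−1/2880 t=2:+1/10080 = -1/4032; 3j²(2 5 5; -1 -2 3) = Δ·Π!·Σ² = 10/429  (sign -1)
I_A²/I_B² = (6/715)/(10/429) = 9/25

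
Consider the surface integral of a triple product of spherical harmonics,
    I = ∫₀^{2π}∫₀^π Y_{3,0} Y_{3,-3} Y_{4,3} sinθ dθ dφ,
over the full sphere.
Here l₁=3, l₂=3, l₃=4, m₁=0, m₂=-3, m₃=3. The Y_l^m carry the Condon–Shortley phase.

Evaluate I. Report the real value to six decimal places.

0.203551

Rules hold: Σm=0, L=10 even, 0≤4≤6.
N = 7·7·9 = 441
Δ = 2!·4!·4!/11! = 1/34650
Racah Σ t=0..2: t=0:+1/72 t=1:−1/16 t=2:+1/72 = -5/144
⇒ 3j(3 3 4; 0 0 0)² = 2/77, sgn -1
Racah Σ t=0..0: t=0:+1/288 = 1/288
⇒ 3j(3 3 4; 0 -3 3)² = 1/22, sgn -1
4πI² = N·(3j₀)²·(3jₘ)² = 63/121
I = +1·√(0.520661/4π) = 0.20355073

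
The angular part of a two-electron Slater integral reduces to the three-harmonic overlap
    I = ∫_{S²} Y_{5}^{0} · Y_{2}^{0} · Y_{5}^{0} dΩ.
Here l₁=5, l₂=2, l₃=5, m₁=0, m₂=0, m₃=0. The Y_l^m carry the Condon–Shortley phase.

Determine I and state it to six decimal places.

0.161739

Rules hold: Σm=0, L=12 even, 3≤5≤7.
N = 11·5·11 = 605
Δ = 2!·8!·2!/13! = 1/38610
Racah Σ t=0..2: t=0:+1/2880 t=1:−1/576 t=2:+1/2880 = -1/960
⇒ 3j(5 2 5; 0 0 0)² = 10/429, sgn +1
(m-triple is (0,0,0) — same symbol as above.)
4πI² = N·(3j₀)²·(3jₘ)² = 500/1521
I = +1·√(0.328731/4π) = 0.16173926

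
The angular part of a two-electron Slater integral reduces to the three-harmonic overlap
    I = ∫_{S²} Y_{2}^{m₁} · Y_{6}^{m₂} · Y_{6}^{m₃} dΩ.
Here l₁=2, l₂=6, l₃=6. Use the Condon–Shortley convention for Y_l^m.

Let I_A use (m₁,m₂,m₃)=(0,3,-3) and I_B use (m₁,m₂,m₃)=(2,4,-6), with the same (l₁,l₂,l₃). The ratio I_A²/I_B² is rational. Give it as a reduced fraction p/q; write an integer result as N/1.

25/44

Same 2,6,6: normalisation and zero-m 3j drop out of the ratio.
A: Δ: 2! 2! 10! / 15! → 1/90090; sum: t=0:+1/1451520 t=1:−1/80640 t=2:+1/120960 = -1/290304; 3j²(2 6 6; 0 3 -3) = Δ·Π!·Σ² = 5/2002  (sign +1)
B: Δ: 2! 2! 10! / 15! → 1/90090; sum: t=0:+1/14515200 = 1/14515200; 3j²(2 6 6; 2 4 -6) = Δ·Π!·Σ² = 2/455  (sign +1)
I_A²/I_B² = (5/2002)/(2/455) = 25/44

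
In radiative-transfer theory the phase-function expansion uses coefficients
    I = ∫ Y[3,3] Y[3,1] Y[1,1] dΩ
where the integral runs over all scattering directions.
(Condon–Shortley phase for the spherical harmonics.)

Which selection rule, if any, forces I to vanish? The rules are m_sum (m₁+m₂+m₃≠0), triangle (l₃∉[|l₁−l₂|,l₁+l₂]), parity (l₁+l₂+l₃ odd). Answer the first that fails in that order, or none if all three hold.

azimuthal sum: 3 + 1 + 1 = 5  ✗
0 ≤ 1 ≤ 6 (triangle on l)
L = 3 + 3 + 1 = 7 (odd)

m_sum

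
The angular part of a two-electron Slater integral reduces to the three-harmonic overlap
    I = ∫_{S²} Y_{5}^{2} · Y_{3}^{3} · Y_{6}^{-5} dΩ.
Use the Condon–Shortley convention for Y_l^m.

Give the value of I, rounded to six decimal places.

0.169016

Rules hold: Σm=0, L=14 even, 2≤6≤8.
N = 11·7·13 = 1001
Δ = 2!·8!·4!/15! = 1/675675
Racah Σ t=0..2: t=0:+1/8640 t=1:−1/2304 t=2:+1/8640 = -7/34560
⇒ 3j(5 3 6; 0 0 0)² = 7/429, sgn -1
Racah Σ t=2..2: t=2:+1/241920 = 1/241920
⇒ 3j(5 3 6; 2 3 -5)² = 2/91, sgn -1
4πI² = N·(3j₀)²·(3jₘ)² = 14/39
I = +1·√(0.358974/4π) = 0.16901560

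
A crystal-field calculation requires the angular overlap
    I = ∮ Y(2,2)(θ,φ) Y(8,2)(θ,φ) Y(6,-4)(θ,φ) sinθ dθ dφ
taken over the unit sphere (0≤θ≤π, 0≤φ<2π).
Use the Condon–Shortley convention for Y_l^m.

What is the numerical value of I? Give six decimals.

Rules hold: Σm=0, L=16 even, 6≤6≤10.
N = 5·17·13 = 1105
Δ = 4!·0!·12!/17! = 1/30940
Racah Σ t=2..2: t=2:+1/2073600 = 1/2073600
⇒ 3j(2 8 6; 0 0 0)² = 28/1105, sgn +1
Racah Σ t=0..0: t=0:+1/174182400 = 1/174182400
⇒ 3j(2 8 6; 2 2 -4)² = 3/6188, sgn +1
4πI² = N·(3j₀)²·(3jₘ)² = 3/221
I = +1·√(0.0135747/4π) = 0.03286696

0.032867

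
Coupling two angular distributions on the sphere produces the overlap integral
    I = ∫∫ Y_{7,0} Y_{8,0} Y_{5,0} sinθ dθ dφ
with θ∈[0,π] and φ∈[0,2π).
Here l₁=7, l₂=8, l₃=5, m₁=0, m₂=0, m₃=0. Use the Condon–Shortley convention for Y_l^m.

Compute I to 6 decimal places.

m-sum 0 ✓  L=20 even ✓  1≤5≤15 ✓
Π(2lᵢ+1) = 15×17×11 = 2805
triangle coeff Δ(7,8,5) = 1/814773960
Σ_t [3,7]: t=3:−1/87091200 t=4:+1/4976640 t=5:−1/2073600 t=6:+1/4976640 t=7:−1/87091200 = -1/9676800
(3j)²=360/46189 [(7 8 5; 0 0 0)], sign=+1
(m-triple is (0,0,0) — same symbol as above.)
⇒ 4πI² = 1944000/11408683
I = (+1)√(1944000/11408683/(4π)) = 0.11644623

0.116446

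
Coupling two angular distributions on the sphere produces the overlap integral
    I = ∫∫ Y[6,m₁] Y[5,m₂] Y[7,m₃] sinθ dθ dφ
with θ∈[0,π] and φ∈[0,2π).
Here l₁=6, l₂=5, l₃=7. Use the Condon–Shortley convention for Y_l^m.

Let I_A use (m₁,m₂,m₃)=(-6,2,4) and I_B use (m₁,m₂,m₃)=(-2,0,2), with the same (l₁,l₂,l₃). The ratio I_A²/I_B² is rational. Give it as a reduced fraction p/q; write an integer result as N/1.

Same 6,5,7: normalisation and zero-m 3j drop out of the ratio.
A: Δ: 4! 8! 6! / 19! → 1/174594420; sum: t=4:+1/34836480 = 1/34836480; 3j²(6 5 7; -6 2 4) = Δ·Π!·Σ² = 275/16796  (sign -1)
B: Δ: 4! 8! 6! / 19! → 1/174594420; sum: t=0:+1/116121600 t=1:−1/1451520 t=2:+1/207360 t=3:−1/207360 t=4:+1/1658880 = -1/12902400; 3j²(6 5 7; -2 0 2) = Δ·Π!·Σ² = 27/1293292  (sign +1)
I_A²/I_B² = (275/16796)/(27/1293292) = 21175/27

21175/27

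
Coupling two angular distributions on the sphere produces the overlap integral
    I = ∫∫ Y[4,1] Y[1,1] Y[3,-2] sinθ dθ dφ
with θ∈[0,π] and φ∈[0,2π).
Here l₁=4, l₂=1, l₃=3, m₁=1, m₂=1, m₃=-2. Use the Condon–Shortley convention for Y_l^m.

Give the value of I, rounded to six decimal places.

Rules hold: Σm=0, L=8 even, 3≤3≤5.
N = 9·3·7 = 189
Δ = 2!·6!·0!/9! = 1/252
Racah Σ t=1..1: t=1:−1/36 = -1/36
⇒ 3j(4 1 3; 0 0 0)² = 4/63, sgn +1
Racah Σ t=2..2: t=2:+1/240 = 1/240
⇒ 3j(4 1 3; 1 1 -2)² = 1/84, sgn -1
4πI² = N·(3j₀)²·(3jₘ)² = 1/7
I = -1·√(0.142857/4π) = -0.10662181

-0.106622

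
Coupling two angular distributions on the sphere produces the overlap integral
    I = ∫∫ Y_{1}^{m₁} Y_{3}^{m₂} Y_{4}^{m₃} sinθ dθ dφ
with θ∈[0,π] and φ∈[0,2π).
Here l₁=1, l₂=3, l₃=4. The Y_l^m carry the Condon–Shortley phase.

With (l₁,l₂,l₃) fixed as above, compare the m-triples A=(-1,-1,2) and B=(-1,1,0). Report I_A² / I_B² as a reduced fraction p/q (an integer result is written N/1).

5/2

l's match ⇒ only the (l;m) 3-j factors differ between A and B.
A: triangle coeff Δ(1,3,4) = 1/252; Σ_t [0,0]: t=0:+1/96 = 1/96; (3j)²=5/84 [(1 3 4; -1 -1 2)], sign=+1
B: triangle coeff Δ(1,3,4) = 1/252; Σ_t [0,0]: t=0:+1/96 = 1/96; (3j)²=1/42 [(1 3 4; -1 1 0)], sign=+1
I_A²/I_B² = (5/84)/(1/42) = 5/2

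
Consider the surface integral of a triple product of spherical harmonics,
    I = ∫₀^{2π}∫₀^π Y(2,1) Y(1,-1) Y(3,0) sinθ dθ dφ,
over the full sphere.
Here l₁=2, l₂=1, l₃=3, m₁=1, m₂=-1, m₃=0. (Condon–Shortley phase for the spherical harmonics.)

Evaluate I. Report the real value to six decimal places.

m-sum 0 ✓  L=6 even ✓  1≤3≤3 ✓
Π(2lᵢ+1) = 5×3×7 = 105
triangle coeff Δ(2,1,3) = 1/105
Σ_t [0,0]: t=0:+1/4 = 1/4
(3j)²=3/35 [(2 1 3; 0 0 0)], sign=-1
Σ_t [0,0]: t=0:+1/12 = 1/12
(3j)²=1/35 [(2 1 3; 1 -1 0)], sign=-1
⇒ 4πI² = 9/35
I = (+1)√(9/35/(4π)) = 0.14304817

0.143048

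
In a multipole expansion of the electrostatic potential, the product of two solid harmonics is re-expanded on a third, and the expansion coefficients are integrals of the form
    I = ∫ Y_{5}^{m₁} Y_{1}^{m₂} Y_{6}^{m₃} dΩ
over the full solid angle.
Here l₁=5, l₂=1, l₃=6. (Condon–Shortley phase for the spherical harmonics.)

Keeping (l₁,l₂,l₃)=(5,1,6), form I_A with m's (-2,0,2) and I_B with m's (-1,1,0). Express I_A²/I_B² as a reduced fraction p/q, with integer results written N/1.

Shared (l₁,l₂,l₃)=(5,1,6): N and (l;000)² cancel in I_A²/I_B².
A: Δ = 0!·10!·2!/13! = 1/858; Racah Σ t=0..0: t=0:+1/30240 = 1/30240; ⇒ 3j(5 1 6; -2 0 2)² = 16/429, sgn +1
B: Δ = 0!·10!·2!/13! = 1/858; Racah Σ t=0..0: t=0:+1/34560 = 1/34560; ⇒ 3j(5 1 6; -1 1 0)² = 5/286, sgn +1
I_A²/I_B² = (16/429)/(5/286) = 32/15

32/15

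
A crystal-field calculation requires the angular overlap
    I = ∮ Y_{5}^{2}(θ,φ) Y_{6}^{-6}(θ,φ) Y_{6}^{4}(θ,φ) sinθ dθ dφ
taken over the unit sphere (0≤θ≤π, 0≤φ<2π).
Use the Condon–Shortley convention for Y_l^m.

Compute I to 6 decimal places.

Σlᵢ=17 odd — θ-integrand is odd under cosθ→−cosθ; I=0

0.000000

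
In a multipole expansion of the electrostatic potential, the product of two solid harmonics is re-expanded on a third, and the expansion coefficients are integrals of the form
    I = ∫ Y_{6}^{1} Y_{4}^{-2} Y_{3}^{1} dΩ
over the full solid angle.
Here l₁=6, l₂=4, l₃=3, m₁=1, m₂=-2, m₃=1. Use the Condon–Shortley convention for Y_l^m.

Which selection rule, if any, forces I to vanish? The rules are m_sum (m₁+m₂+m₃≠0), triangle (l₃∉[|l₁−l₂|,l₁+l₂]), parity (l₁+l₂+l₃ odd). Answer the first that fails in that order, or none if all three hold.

parity

azimuthal sum: 1 − 2 + 1 = 0  ✓
2 ≤ 3 ≤ 10 (triangle on l)  ✓
L = 6 + 4 + 3 = 13 (odd)  ✗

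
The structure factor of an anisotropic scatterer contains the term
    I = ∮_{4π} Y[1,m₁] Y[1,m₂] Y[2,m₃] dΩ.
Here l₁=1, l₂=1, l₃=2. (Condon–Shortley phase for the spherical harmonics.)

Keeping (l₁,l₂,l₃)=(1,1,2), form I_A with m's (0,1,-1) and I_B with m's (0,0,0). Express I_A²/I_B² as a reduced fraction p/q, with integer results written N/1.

3/4

Shared (l₁,l₂,l₃)=(1,1,2): N and (l;000)² cancel in I_A²/I_B².
A: Δ = 0!·2!·2!/5! = 1/30; Racah Σ t=0..0: t=0:+1/2 = 1/2; ⇒ 3j(1 1 2; 0 1 -1)² = 1/10, sgn -1
B: Δ = 0!·2!·2!/5! = 1/30; Racah Σ t=0..0: t=0:+1/1 = 1/1; ⇒ 3j(1 1 2; 0 0 0)² = 2/15, sgn +1
I_A²/I_B² = (1/10)/(2/15) = 3/4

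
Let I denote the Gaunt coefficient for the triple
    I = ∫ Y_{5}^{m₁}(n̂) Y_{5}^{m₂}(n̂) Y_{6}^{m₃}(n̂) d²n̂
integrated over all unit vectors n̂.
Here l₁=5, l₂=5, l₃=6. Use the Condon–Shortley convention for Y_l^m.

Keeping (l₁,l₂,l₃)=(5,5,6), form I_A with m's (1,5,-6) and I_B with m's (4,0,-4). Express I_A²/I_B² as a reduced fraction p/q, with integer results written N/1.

l's match ⇒ only the (l;m) 3-j factors differ between A and B.
A: triangle coeff Δ(5,5,6) = 1/28588560; Σ_t [4,4]: t=4:+1/12441600 = 1/12441600; (3j)²=3/442 [(5 5 6; 1 5 -6)], sign=+1
B: triangle coeff Δ(5,5,6) = 1/28588560; Σ_t [0,1]: t=0:+1/345600 t=1:−1/207360 = -1/518400; (3j)²=12/2431 [(5 5 6; 4 0 -4)], sign=-1
I_A²/I_B² = (3/442)/(12/2431) = 11/8

11/8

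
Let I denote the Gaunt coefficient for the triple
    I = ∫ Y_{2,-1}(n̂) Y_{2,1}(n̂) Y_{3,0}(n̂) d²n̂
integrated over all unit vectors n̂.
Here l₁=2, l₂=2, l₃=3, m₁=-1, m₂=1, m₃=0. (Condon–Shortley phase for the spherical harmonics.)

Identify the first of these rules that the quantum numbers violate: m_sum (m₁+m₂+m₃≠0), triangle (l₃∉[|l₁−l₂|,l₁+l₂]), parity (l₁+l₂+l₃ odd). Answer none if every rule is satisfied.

parity

Σmᵢ = 0  ✓
l₃∈[|l₁−l₂|,l₁+l₂]=[0,4], have l₃=3  ✓
Σlᵢ = 7 ⇒ odd  ✗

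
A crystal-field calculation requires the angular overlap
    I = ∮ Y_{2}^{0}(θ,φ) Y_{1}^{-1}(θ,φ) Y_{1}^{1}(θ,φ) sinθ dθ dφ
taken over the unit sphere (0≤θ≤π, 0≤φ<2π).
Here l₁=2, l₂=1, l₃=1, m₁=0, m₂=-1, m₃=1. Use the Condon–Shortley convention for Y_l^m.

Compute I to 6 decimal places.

Checks pass: Σm=0; 4 even; l₃=1∈[1,3].
(2·2+1)(2·1+1)(2·1+1) = 45
Δ: 2! 2! 0! / 5! → 1/30
sum: t=1:−1/1 = -1/1
3j²(2 1 1; 0 0 0) = Δ·Π!·Σ² = 2/15  (sign +1)
sum: t=0:+1/4 = 1/4
3j²(2 1 1; 0 -1 1) = Δ·Π!·Σ² = 1/30  (sign +1)
combine: 4πI² = 45·2/15·1/30 = 1/5
take √, sign +1: I = 0.12615663

0.126157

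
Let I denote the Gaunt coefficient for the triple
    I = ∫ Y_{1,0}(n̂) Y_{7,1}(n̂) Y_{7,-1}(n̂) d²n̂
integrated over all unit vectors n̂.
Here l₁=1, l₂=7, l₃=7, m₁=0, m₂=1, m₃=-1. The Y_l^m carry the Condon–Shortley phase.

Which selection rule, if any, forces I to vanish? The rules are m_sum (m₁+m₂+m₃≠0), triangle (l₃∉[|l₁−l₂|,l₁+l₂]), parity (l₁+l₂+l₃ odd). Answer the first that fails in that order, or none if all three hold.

m₁+m₂+m₃ = 0 + 1 − 1 = 0  ✓
triangle: |1−7|=6 ≤ l₃=7 ≤ 1+7=8  ✓
parity: l₁+l₂+l₃ = 15 is odd  ✗

parity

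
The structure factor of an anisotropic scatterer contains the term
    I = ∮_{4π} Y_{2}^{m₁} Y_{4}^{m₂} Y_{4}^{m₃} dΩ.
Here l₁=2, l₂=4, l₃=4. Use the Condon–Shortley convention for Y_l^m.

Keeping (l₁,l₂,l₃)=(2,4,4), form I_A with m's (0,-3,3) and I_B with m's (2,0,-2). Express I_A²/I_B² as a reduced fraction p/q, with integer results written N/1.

Shared (l₁,l₂,l₃)=(2,4,4): N and (l;000)² cancel in I_A²/I_B².
A: Δ = 2!·2!·6!/11! = 1/13860; Racah Σ t=0..1: t=0:+1/480 t=1:−1/720 = 1/1440; ⇒ 3j(2 4 4; 0 -3 3)² = 7/1980, sgn -1
B: Δ = 2!·2!·6!/11! = 1/13860; Racah Σ t=0..0: t=0:+1/192 = 1/192; ⇒ 3j(2 4 4; 2 0 -2)² = 3/77, sgn +1
I_A²/I_B² = (7/1980)/(3/77) = 49/540

49/540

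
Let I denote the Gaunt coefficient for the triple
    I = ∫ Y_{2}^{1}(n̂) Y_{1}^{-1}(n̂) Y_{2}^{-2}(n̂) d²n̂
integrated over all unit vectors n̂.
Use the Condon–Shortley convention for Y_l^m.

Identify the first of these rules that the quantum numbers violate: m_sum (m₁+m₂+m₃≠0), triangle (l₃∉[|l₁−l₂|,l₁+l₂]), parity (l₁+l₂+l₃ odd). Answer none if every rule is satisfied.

m_sum

m₁+m₂+m₃ = 1 − 1 − 2 = -2  ✗
triangle: |2−1|=1 ≤ l₃=2 ≤ 2+1=3
parity: l₁+l₂+l₃ = 5 is odd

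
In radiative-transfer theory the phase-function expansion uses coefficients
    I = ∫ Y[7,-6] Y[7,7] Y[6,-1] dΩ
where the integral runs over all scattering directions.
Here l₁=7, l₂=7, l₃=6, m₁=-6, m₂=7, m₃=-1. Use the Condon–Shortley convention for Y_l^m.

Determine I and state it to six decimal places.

m-sum 0 ✓  L=20 even ✓  0≤6≤14 ✓
Π(2lᵢ+1) = 15×15×13 = 2925
triangle coeff Δ(7,7,6) = 1/2444321880
Σ_t [1,7]: t=1:−1/2612736000 t=2:+1/20736000 t=3:−1/1658880 t=4:+1/746496 t=5:−1/1658880 t=6:+1/20736000 t=7:−1/2612736000 = 1/4354560
(3j)²=1000/138567 [(7 7 6; 0 0 0)], sign=+1
Σ_t [8,8]: t=8:+1/3483648000 = 1/3483648000
(3j)²=143/12920 [(7 7 6; -6 7 -1)], sign=-1
⇒ 4πI² = 24375/104329
I = (-1)√(24375/104329/(4π)) = -0.13635305

-0.136353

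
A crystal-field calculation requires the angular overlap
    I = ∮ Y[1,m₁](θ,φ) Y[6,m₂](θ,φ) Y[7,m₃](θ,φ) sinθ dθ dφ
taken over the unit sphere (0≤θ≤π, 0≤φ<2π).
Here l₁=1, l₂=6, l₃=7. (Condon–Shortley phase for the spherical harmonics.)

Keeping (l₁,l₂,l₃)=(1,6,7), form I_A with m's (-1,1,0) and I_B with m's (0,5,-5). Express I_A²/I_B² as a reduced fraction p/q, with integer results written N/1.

7/8

Shared (l₁,l₂,l₃)=(1,6,7): N and (l;000)² cancel in I_A²/I_B².
A: Δ = 0!·2!·12!/15! = 1/1365; Racah Σ t=0..0: t=0:+1/1209600 = 1/1209600; ⇒ 3j(1 6 7; -1 1 0)² = 1/65, sgn -1
B: Δ = 0!·2!·12!/15! = 1/1365; Racah Σ t=0..0: t=0:+1/39916800 = 1/39916800; ⇒ 3j(1 6 7; 0 5 -5)² = 8/455, sgn +1
I_A²/I_B² = (1/65)/(8/455) = 7/8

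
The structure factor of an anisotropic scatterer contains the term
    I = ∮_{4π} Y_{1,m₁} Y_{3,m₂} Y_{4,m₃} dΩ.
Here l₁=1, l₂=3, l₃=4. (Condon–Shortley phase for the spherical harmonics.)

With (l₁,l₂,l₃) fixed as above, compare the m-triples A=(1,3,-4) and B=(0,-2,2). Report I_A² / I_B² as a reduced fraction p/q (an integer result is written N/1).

Same 1,3,4: normalisation and zero-m 3j drop out of the ratio.
A: Δ: 0! 2! 6! / 9! → 1/252; sum: t=0:+1/1440 = 1/1440; 3j²(1 3 4; 1 3 -4) = Δ·Π!·Σ² = 1/9  (sign +1)
B: Δ: 0! 2! 6! / 9! → 1/252; sum: t=0:+1/120 = 1/120; 3j²(1 3 4; 0 -2 2) = Δ·Π!·Σ² = 1/21  (sign +1)
I_A²/I_B² = (1/9)/(1/21) = 7/3

7/3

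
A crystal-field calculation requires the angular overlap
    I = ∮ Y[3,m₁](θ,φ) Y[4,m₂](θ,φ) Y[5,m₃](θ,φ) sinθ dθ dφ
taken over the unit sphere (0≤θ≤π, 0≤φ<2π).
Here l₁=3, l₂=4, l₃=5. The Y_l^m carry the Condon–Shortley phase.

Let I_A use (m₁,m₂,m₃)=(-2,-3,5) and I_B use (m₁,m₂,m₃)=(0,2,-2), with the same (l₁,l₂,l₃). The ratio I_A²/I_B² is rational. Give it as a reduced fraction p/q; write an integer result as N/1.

175/2

Shared (l₁,l₂,l₃)=(3,4,5): N and (l;000)² cancel in I_A²/I_B².
A: Δ = 2!·4!·6!/13! = 1/180180; Racah Σ t=1..1: t=1:−1/17280 = -1/17280; ⇒ 3j(3 4 5; -2 -3 5)² = 35/858, sgn -1
B: Δ = 2!·4!·6!/13! = 1/180180; Racah Σ t=0..2: t=0:+1/8640 t=1:−1/480 t=2:+1/576 = -1/4320; ⇒ 3j(3 4 5; 0 2 -2)² = 1/2145, sgn +1
I_A²/I_B² = (35/858)/(1/2145) = 175/2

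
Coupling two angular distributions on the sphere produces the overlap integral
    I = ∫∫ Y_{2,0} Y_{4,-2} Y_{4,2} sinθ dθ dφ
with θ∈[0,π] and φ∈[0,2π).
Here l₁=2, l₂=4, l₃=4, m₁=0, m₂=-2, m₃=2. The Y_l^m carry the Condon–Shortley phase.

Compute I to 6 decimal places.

m-sum 0 ✓  L=10 even ✓  2≤4≤6 ✓
Π(2lᵢ+1) = 5×9×9 = 405
triangle coeff Δ(2,4,4) = 1/13860
Σ_t [0,2]: t=0:+1/192 t=1:−1/36 t=2:+1/192 = -5/288
(3j)²=20/693 [(2 4 4; 0 0 0)], sign=-1
Σ_t [0,2]: t=0:+1/192 t=1:−1/120 t=2:+1/2880 = -1/360
(3j)²=16/3465 [(2 4 4; 0 -2 2)], sign=-1
⇒ 4πI² = 320/5929
I = (+1)√(320/5929/(4π)) = 0.06553591

0.065536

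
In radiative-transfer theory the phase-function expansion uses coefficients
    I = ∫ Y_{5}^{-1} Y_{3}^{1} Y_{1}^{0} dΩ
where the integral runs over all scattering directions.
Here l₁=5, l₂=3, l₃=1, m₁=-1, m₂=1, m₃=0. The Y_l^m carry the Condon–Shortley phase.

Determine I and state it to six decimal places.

0.000000

l₃=1 ∉ [2,8] — triangle fails ⇒ I = 0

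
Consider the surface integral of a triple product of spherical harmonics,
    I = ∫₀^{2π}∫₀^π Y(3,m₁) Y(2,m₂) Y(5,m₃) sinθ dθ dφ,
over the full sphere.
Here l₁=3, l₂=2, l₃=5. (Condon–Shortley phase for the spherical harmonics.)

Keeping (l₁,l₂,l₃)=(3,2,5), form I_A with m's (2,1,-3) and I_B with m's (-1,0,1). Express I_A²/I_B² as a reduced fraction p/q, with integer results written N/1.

Shared (l₁,l₂,l₃)=(3,2,5): N and (l;000)² cancel in I_A²/I_B².
A: Δ = 0!·6!·4!/11! = 1/2310; Racah Σ t=0..0: t=0:+1/720 = 1/720; ⇒ 3j(3 2 5; 2 1 -3)² = 8/165, sgn +1
B: Δ = 0!·6!·4!/11! = 1/2310; Racah Σ t=0..0: t=0:+1/192 = 1/192; ⇒ 3j(3 2 5; -1 0 1)² = 3/77, sgn +1
I_A²/I_B² = (8/165)/(3/77) = 56/45

56/45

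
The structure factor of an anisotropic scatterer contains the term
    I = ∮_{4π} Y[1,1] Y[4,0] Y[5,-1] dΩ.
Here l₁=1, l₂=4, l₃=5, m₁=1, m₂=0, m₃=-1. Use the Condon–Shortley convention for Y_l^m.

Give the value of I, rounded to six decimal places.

Rules hold: Σm=0, L=10 even, 3≤5≤5.
N = 3·9·11 = 297
Δ = 0!·2!·8!/11! = 1/495
Racah Σ t=0..0: t=0:+1/576 = 1/576
⇒ 3j(1 4 5; 0 0 0)² = 5/99, sgn -1
Racah Σ t=0..0: t=0:+1/1152 = 1/1152
⇒ 3j(1 4 5; 1 0 -1)² = 1/33, sgn +1
4πI² = N·(3j₀)²·(3jₘ)² = 5/11
I = -1·√(0.454545/4π) = -0.19018827

-0.190188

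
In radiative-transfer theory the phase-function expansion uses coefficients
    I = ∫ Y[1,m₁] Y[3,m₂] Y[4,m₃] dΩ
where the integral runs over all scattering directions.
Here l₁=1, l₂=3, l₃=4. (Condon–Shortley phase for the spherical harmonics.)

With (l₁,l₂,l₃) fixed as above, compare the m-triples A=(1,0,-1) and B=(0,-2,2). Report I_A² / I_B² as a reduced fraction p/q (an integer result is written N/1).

Shared (l₁,l₂,l₃)=(1,3,4): N and (l;000)² cancel in I_A²/I_B².
A: Δ = 0!·2!·6!/9! = 1/252; Racah Σ t=0..0: t=0:+1/72 = 1/72; ⇒ 3j(1 3 4; 1 0 -1)² = 5/126, sgn -1
B: Δ = 0!·2!·6!/9! = 1/252; Racah Σ t=0..0: t=0:+1/120 = 1/120; ⇒ 3j(1 3 4; 0 -2 2)² = 1/21, sgn +1
I_A²/I_B² = (5/126)/(1/21) = 5/6

5/6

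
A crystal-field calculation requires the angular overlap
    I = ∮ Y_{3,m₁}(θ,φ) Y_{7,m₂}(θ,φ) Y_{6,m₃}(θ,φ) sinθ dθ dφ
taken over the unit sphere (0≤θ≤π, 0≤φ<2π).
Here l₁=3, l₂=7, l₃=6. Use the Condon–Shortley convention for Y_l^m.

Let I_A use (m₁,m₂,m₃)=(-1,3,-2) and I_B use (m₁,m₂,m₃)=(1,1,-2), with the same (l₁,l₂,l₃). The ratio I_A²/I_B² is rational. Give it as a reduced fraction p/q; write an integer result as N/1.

l's match ⇒ only the (l;m) 3-j factors differ between A and B.
A: triangle coeff Δ(3,7,6) = 1/2042040; Σ_t [2,4]: t=2:+1/645120 t=3:−1/181440 t=4:+1/829440 = -1/362880; (3j)²=256/17017 [(3 7 6; -1 3 -2)], sign=-1
B: triangle coeff Δ(3,7,6) = 1/2042040; Σ_t [0,2]: t=0:+1/3870720 t=1:−1/181440 t=2:+1/138240 = 23/11612160; (3j)²=529/204204 [(3 7 6; 1 1 -2)], sign=+1
I_A²/I_B² = (256/17017)/(529/204204) = 3072/529

3072/529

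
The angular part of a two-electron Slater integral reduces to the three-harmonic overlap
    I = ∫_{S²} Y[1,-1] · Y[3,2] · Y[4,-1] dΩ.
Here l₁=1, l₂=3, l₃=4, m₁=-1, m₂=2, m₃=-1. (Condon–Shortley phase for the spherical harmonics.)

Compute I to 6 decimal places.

m-sum 0 ✓  L=8 even ✓  2≤4≤4 ✓
Π(2lᵢ+1) = 3×7×9 = 189
triangle coeff Δ(1,3,4) = 1/252
Σ_t [0,0]: t=0:+1/36 = 1/36
(3j)²=4/63 [(1 3 4; 0 0 0)], sign=+1
Σ_t [0,0]: t=0:+1/240 = 1/240
(3j)²=1/84 [(1 3 4; -1 2 -1)], sign=-1
⇒ 4πI² = 1/7
I = (-1)√(1/7/(4π)) = -0.10662181

-0.106622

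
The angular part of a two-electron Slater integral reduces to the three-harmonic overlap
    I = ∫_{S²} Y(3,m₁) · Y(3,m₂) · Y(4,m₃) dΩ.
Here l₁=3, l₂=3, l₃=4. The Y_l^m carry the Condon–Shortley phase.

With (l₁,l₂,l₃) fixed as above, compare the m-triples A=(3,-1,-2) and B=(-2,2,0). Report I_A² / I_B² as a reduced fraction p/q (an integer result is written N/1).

54/49

Same 3,3,4: normalisation and zero-m 3j drop out of the ratio.
A: Δ: 2! 4! 4! / 11! → 1/34650; sum: t=0:+1/192 = 1/192; 3j²(3 3 4; 3 -1 -2) = Δ·Π!·Σ² = 3/77  (sign +1)
B: Δ: 2! 4! 4! / 11! → 1/34650; sum: t=1:−1/576 t=2:+1/72 = 7/576; 3j²(3 3 4; -2 2 0) = Δ·Π!·Σ² = 7/198  (sign +1)
I_A²/I_B² = (3/77)/(7/198) = 54/49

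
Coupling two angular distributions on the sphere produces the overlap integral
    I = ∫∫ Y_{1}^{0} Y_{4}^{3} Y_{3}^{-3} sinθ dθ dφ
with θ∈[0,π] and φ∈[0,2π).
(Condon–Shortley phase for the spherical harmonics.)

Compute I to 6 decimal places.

-0.162868

Rules hold: Σm=0, L=8 even, 3≤3≤5.
N = 3·9·7 = 189
Δ = 2!·0!·6!/9! = 1/252
Racah Σ t=1..1: t=1:−1/36 = -1/36
⇒ 3j(1 4 3; 0 0 0)² = 4/63, sgn +1
Racah Σ t=1..1: t=1:−1/720 = -1/720
⇒ 3j(1 4 3; 0 3 -3)² = 1/36, sgn -1
4πI² = N·(3j₀)²·(3jₘ)² = 1/3
I = -1·√(0.333333/4π) = -0.16286750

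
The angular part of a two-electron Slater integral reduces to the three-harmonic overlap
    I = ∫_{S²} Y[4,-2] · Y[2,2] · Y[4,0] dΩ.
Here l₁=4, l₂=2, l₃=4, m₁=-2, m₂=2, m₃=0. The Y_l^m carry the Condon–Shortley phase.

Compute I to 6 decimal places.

-0.190365

Checks pass: Σm=0; 10 even; l₃=4∈[2,6].
(2·4+1)(2·2+1)(2·4+1) = 405
Δ: 2! 6! 2! / 11! → 1/13860
sum: t=0:+1/192 t=1:−1/36 t=2:+1/192 = -5/288
3j²(4 2 4; 0 0 0) = Δ·Π!·Σ² = 20/693  (sign -1)
sum: t=2:+1/192 = 1/192
3j²(4 2 4; -2 2 0) = Δ·Π!·Σ² = 3/77  (sign +1)
combine: 4πI² = 405·20/693·3/77 = 2700/5929
take √, sign -1: I = -0.19036462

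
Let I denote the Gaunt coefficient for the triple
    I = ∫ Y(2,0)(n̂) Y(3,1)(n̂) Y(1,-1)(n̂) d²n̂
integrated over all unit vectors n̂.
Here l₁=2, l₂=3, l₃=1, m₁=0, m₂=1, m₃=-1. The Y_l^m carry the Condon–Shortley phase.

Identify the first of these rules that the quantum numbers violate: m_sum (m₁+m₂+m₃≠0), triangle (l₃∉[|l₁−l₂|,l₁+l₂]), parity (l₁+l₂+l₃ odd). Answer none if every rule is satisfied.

none

azimuthal sum: 0 + 1 − 1 = 0  ✓
1 ≤ 1 ≤ 5 (triangle on l)  ✓
L = 2 + 3 + 1 = 6 (even)  ✓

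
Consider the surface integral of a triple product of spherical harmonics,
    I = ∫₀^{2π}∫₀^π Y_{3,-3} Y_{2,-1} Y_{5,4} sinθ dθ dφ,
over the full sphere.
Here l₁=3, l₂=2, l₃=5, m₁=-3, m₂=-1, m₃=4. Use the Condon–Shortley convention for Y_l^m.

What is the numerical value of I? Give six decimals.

0.219610

Rules hold: Σm=0, L=10 even, 1≤5≤5.
N = 7·5·11 = 385
Δ = 0!·6!·4!/11! = 1/2310
Racah Σ t=0..0: t=0:+1/144 = 1/144
⇒ 3j(3 2 5; 0 0 0)² = 10/231, sgn -1
Racah Σ t=0..0: t=0:+1/4320 = 1/4320
⇒ 3j(3 2 5; -3 -1 4)² = 2/55, sgn -1
4πI² = N·(3j₀)²·(3jₘ)² = 20/33
I = +1·√(0.606061/4π) = 0.21961050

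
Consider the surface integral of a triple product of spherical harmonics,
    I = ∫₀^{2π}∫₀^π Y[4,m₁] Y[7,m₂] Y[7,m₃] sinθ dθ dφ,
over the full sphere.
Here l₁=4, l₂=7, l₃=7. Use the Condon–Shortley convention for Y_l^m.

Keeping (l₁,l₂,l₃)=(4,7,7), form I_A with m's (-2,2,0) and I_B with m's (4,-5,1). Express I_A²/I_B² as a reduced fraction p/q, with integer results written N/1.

2209/2475

l's match ⇒ only the (l;m) 3-j factors differ between A and B.
A: triangle coeff Δ(4,7,7) = 1/58198140; Σ_t [2,4]: t=2:+1/2903040 t=3:−1/622080 t=4:+1/1382400 = -47/87091200; (3j)²=2209/277134 [(4 7 7; -2 2 0)], sign=+1
B: triangle coeff Δ(4,7,7) = 1/58198140; Σ_t [0,0]: t=0:+1/46448640 = 1/46448640; (3j)²=75/8398 [(4 7 7; 4 -5 1)], sign=+1
I_A²/I_B² = (2209/277134)/(75/8398) = 2209/2475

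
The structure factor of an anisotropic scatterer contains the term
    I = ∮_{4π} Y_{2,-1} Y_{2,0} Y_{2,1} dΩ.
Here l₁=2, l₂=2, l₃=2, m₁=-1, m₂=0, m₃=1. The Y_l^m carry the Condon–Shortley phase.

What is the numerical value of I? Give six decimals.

-0.090112

Checks pass: Σm=0; 6 even; l₃=2∈[0,4].
(2·2+1)(2·2+1)(2·2+1) = 125
Δ: 2! 2! 2! / 7! → 1/630
sum: t=0:+1/8 t=1:−1/1 t=2:+1/8 = -3/4
3j²(2 2 2; 0 0 0) = Δ·Π!·Σ² = 2/35  (sign -1)
sum: t=1:−1/2 t=2:+1/4 = -1/4
3j²(2 2 2; -1 0 1) = Δ·Π!·Σ² = 1/70  (sign +1)
combine: 4πI² = 125·2/35·1/70 = 5/49
take √, sign -1: I = -0.09011188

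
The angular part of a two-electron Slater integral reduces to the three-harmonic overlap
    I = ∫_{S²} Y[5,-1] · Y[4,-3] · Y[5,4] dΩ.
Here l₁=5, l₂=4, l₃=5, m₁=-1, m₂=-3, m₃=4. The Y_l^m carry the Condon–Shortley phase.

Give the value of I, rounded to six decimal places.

-0.168084

Rules hold: Σm=0, L=14 even, 1≤5≤9.
N = 11·9·11 = 1089
Δ = 4!·6!·4!/15! = 1/3153150
Racah Σ t=0..4: t=0:+1/69120 t=1:−1/1728 t=2:+1/576 t=3:−1/1728 t=4:+1/69120 = 7/11520
⇒ 3j(5 4 5; 0 0 0)² = 2/143, sgn -1
Racah Σ t=0..1: t=0:+1/103680 t=1:−1/17280 = -1/20736
⇒ 3j(5 4 5; -1 -3 4)² = 10/429, sgn +1
4πI² = N·(3j₀)²·(3jₘ)² = 60/169
I = -1·√(0.35503/4π) = -0.16808437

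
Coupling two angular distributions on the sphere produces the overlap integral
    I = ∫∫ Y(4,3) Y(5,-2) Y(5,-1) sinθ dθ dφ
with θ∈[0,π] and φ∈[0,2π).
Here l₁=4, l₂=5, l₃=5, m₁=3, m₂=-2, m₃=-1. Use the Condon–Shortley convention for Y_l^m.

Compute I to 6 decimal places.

-0.048522

m-sum 0 ✓  L=14 even ✓  1≤5≤9 ✓
Π(2lᵢ+1) = 9×11×11 = 1089
triangle coeff Δ(4,5,5) = 1/3153150
Σ_t [0,4]: t=0:+1/69120 t=1:−1/1728 t=2:+1/576 t=3:−1/1728 t=4:+1/69120 = 7/11520
(3j)²=2/143 [(4 5 5; 0 0 0)], sign=-1
Σ_t [0,1]: t=0:+1/5184 t=1:−1/6912 = 1/20736
(3j)²=5/2574 [(4 5 5; 3 -2 -1)], sign=+1
⇒ 4πI² = 5/169
I = (-1)√(5/169/(4π)) = -0.04852178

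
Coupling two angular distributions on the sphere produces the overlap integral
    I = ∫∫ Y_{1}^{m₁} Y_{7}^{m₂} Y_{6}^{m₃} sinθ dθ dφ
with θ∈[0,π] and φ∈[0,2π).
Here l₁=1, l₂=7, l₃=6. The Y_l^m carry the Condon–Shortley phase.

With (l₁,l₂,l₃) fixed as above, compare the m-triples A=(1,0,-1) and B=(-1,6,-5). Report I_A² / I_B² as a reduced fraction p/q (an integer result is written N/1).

l's match ⇒ only the (l;m) 3-j factors differ between A and B.
A: triangle coeff Δ(1,7,6) = 1/1365; Σ_t [0,0]: t=0:+1/1209600 = 1/1209600; (3j)²=1/65 [(1 7 6; 1 0 -1)], sign=-1
B: triangle coeff Δ(1,7,6) = 1/1365; Σ_t [2,2]: t=2:+1/79833600 = 1/79833600; (3j)²=2/35 [(1 7 6; -1 6 -5)], sign=-1
I_A²/I_B² = (1/65)/(2/35) = 7/26

7/26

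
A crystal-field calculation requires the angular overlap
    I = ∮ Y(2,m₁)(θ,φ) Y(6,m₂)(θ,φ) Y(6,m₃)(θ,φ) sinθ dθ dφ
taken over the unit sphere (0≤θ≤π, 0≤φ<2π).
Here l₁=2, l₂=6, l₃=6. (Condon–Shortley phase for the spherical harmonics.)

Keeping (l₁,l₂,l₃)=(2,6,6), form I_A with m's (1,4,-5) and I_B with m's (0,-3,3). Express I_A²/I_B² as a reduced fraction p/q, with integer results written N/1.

l's match ⇒ only the (l;m) 3-j factors differ between A and B.
A: triangle coeff Δ(2,6,6) = 1/90090; Σ_t [0,1]: t=0:+1/7257600 t=1:−1/725760 = -1/806400; (3j)²=27/910 [(2 6 6; 1 4 -5)], sign=+1
B: triangle coeff Δ(2,6,6) = 1/90090; Σ_t [0,2]: t=0:+1/120960 t=1:−1/80640 t=2:+1/1451520 = -1/290304; (3j)²=5/2002 [(2 6 6; 0 -3 3)], sign=+1
I_A²/I_B² = (27/910)/(5/2002) = 297/25

297/25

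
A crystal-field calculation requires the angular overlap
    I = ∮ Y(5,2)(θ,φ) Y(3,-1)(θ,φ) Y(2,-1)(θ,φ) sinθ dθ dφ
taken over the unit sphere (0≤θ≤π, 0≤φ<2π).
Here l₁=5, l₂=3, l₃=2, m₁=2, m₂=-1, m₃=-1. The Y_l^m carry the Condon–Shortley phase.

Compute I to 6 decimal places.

Rules hold: Σm=0, L=10 even, 2≤2≤8.
N = 11·7·5 = 385
Δ = 6!·4!·0!/11! = 1/2310
Racah Σ t=3..3: t=3:−1/144 = -1/144
⇒ 3j(5 3 2; 0 0 0)² = 10/231, sgn -1
Racah Σ t=2..2: t=2:+1/288 = 1/288
⇒ 3j(5 3 2; 2 -1 -1)² = 1/22, sgn -1
4πI² = N·(3j₀)²·(3jₘ)² = 25/33
I = +1·√(0.757576/4π) = 0.24553200

0.245532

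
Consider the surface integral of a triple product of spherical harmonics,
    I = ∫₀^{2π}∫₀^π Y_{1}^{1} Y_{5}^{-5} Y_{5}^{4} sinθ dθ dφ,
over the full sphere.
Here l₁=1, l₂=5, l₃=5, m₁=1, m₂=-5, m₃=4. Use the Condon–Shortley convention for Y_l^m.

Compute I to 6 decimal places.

0.000000

l₁+l₂+l₃=11 is odd: 3j(l;000)=0 ⇒ I=0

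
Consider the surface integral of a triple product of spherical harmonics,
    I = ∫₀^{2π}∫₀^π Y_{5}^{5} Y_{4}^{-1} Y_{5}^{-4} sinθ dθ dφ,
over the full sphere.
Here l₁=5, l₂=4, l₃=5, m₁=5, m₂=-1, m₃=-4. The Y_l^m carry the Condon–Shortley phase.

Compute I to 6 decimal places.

m-sum 0 ✓  L=14 even ✓  1≤5≤9 ✓
Π(2lᵢ+1) = 11×9×11 = 1089
triangle coeff Δ(5,4,5) = 1/3153150
Σ_t [0,4]: t=0:+1/69120 t=1:−1/1728 t=2:+1/576 t=3:−1/1728 t=4:+1/69120 = 7/11520
(3j)²=2/143 [(5 4 5; 0 0 0)], sign=-1
Σ_t [0,0]: t=0:+1/103680 = 1/103680
(3j)²=4/143 [(5 4 5; 5 -1 -4)], sign=-1
⇒ 4πI² = 72/169
I = (+1)√(72/169/(4π)) = 0.18412721

0.184127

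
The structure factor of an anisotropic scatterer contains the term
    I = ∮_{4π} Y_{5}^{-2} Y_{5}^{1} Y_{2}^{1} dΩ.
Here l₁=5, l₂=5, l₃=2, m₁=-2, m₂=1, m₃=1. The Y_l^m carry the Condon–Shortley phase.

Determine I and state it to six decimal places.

Rules hold: Σm=0, L=12 even, 0≤2≤10.
N = 11·11·5 = 605
Δ = 8!·2!·2!/13! = 1/38610
Racah Σ t=3..5: t=3:−1/2880 t=4:+1/576 t=5:−1/2880 = 1/960
⇒ 3j(5 5 2; 0 0 0)² = 10/429, sgn +1
Racah Σ t=5..6: t=5:−1/1440 t=6:+1/2880 = -1/2880
⇒ 3j(5 5 2; -2 1 1)² = 7/715, sgn +1
4πI² = N·(3j₀)²·(3jₘ)² = 70/507
I = +1·√(0.138067/4π) = 0.10481902

0.104819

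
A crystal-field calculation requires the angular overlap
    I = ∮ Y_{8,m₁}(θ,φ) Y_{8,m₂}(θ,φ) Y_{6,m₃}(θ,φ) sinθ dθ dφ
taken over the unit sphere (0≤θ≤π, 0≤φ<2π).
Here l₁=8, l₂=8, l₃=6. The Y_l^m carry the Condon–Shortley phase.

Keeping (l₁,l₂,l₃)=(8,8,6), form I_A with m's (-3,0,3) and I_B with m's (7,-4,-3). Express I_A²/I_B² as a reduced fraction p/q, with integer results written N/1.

96/143

Same 8,8,6: normalisation and zero-m 3j drop out of the ratio.
A: Δ: 10! 6! 6! / 23! → 1/13742520792; sum: t=5:−1/373248000 t=6:+1/99532800 t=7:−1/174182400 t=8:+1/2090188800 = 11/5225472000; 3j²(8 8 6; -3 0 3) = Δ·Π!·Σ² = 528/96577  (sign -1)
B: Δ: 10! 6! 6! / 23! → 1/13742520792; sum: t=0:+1/20901888000 t=1:−1/9405849600 = -11/188116992000; 3j²(8 8 6; 7 -4 -3) = Δ·Π!·Σ² = 121/14858  (sign +1)
I_A²/I_B² = (528/96577)/(121/14858) = 96/143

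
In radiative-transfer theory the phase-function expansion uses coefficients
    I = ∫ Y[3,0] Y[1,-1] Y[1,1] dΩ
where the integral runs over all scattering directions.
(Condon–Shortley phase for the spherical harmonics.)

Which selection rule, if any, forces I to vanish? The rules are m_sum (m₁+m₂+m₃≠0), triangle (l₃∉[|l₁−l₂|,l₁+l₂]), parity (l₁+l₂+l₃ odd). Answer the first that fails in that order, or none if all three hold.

azimuthal sum: 0 − 1 + 1 = 0  ✓
2 ≤ 1 ≤ 4 (triangle on l)  ✗
L = 3 + 1 + 1 = 5 (odd)

triangle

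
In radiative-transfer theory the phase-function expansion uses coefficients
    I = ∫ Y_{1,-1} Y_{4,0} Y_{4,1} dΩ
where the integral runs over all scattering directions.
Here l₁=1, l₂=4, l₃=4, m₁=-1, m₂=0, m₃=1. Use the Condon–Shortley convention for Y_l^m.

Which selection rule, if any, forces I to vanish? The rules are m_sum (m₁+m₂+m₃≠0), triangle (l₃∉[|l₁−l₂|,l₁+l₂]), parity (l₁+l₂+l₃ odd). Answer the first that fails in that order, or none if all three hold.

parity

azimuthal sum: -1 + 0 + 1 = 0  ✓
3 ≤ 4 ≤ 5 (triangle on l)  ✓
L = 1 + 4 + 4 = 9 (odd)  ✗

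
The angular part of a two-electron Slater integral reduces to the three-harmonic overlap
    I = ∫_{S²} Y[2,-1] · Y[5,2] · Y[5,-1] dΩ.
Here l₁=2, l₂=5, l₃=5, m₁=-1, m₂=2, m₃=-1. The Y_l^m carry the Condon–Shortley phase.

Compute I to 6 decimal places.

0.104819

Checks pass: Σm=0; 12 even; l₃=5∈[3,7].
(2·2+1)(2·5+1)(2·5+1) = 605
Δ: 2! 2! 8! / 13! → 1/38610
sum: t=0:+1/2880 t=1:−1/576 t=2:+1/2880 = -1/960
3j²(2 5 5; 0 0 0) = Δ·Π!·Σ² = 10/429  (sign +1)
sum: t=1:−1/2880 t=2:+1/1440 = 1/2880
3j²(2 5 5; -1 2 -1) = Δ·Π!·Σ² = 7/715  (sign +1)
combine: 4πI² = 605·10/429·7/715 = 70/507
take √, sign +1: I = 0.10481902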